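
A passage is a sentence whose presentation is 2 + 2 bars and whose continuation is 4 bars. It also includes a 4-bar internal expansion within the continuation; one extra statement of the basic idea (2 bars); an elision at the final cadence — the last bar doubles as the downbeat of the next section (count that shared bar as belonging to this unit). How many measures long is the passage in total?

14 measures

Basic sentence: 2 + 2 + 4 = 8 bars.
8 (basic form) + 4 (internal expansion) + 2 (extra statement) = 14.
The elision shares a bar with the next section but does not change this unit's count.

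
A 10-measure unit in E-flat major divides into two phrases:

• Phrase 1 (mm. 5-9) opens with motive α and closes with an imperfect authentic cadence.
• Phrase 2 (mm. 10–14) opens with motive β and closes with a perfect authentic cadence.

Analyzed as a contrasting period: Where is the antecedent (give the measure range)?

The antecedent is the phrase ending with the weaker cadence (imperfect authentic cadence, phrase 1) and the consequent the one ending more conclusively (perfect authentic cadence, phrase 2); the antecedent is bars 5–9.

measures 5–9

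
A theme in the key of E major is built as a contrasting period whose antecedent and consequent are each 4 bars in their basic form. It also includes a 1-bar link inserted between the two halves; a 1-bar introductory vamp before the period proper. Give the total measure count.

Basic contrasting period: 4 + 4 = 8 bars.
8 (basic form) + 1 (link) + 1 (introduction) = 10.

10 measures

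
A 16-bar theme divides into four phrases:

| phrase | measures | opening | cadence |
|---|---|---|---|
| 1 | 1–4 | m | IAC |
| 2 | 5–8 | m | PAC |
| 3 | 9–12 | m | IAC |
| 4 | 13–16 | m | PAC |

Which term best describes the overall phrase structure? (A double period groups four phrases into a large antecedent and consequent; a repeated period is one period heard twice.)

The cadence pattern IAC–PAC–IAC–PAC is weak–strong twice, and phrases 3–4 restate phrases 1–2: a period heard twice, not a double period (which would end weakly at phrase 2).

repeated period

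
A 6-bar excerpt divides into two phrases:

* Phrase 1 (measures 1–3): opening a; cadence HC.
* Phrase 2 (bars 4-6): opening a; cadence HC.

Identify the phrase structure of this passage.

repeated phrase

Both phrases have the same opening (a) and the same cadence (half cadence): the second is a restatement, not a consequent, so this is a repeated phrase rather than a period.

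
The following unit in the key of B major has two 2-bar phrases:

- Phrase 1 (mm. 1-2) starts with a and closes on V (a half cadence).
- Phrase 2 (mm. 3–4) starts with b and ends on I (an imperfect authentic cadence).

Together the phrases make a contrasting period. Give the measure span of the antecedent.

The phrase ending with the weaker cadence (half cadence) is the antecedent; the one ending more conclusively (imperfect authentic cadence) is the consequent. The antecedent is measures 1–2.

measures 1–2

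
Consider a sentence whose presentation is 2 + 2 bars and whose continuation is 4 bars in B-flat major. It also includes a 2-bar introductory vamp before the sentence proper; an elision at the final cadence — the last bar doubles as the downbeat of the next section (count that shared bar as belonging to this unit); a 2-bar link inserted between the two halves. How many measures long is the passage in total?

12 measures

Basic sentence: 2 + 2 + 4 = 8 bars.
8 (basic form) + 2 (introduction) + 2 (link) = 12.
The elision shares a bar with the next section but does not change this unit's count.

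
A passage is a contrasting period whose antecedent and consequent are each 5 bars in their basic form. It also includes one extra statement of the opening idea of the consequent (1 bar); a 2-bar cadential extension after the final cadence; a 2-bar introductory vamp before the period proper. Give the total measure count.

15 measures

Basic contrasting period: 5 + 5 = 10 bars.
10 (basic form) + 1 (extra statement) + 2 (cadential extension) + 2 (introduction) = 15.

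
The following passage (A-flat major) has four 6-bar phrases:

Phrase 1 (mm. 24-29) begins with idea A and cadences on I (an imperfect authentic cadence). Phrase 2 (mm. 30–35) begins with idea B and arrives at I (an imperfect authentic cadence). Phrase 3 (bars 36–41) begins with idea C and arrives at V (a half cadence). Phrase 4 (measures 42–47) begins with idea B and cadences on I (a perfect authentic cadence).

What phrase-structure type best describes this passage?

contrasting double period

Four phrases in two halves: the first half (mm. 24–35) ends with an imperfect authentic cadence, the second (bars 36–47) with a perfect authentic cadence — a large antecedent–consequent pair, i.e. a double period.
Phrase 3 begins with different material from phrase 1, making it contrasting.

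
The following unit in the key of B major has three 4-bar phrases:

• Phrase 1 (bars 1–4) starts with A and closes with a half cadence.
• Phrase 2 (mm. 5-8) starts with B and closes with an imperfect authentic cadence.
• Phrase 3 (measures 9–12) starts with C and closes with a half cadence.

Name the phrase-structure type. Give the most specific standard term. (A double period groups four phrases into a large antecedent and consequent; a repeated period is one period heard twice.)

phrase group

The final phrase closes with a half cadence, which is not stronger than the preceding imperfect authentic cadence; the 3 phrases lack an overall antecedent–consequent design and so form a phrase group.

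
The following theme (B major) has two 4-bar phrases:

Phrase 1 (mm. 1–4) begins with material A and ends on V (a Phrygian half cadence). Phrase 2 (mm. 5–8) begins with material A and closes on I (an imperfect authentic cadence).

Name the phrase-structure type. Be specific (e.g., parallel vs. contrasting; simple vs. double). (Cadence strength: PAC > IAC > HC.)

Phrase 1 ends with a Phrygian half cadence (weaker) and phrase 2 with an imperfect authentic cadence (stronger): antecedent + consequent = a period.
The two phrases open with the same material (A / A), so the period is parallel.

parallel period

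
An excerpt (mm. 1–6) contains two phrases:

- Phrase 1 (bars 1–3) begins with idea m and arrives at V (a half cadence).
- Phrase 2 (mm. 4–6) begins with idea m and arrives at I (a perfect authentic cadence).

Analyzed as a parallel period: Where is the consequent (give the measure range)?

measures 4–6

The antecedent is the phrase ending with the weaker cadence (half cadence, phrase 1) and the consequent the one ending more conclusively (perfect authentic cadence, phrase 2); the consequent is mm. 4–6.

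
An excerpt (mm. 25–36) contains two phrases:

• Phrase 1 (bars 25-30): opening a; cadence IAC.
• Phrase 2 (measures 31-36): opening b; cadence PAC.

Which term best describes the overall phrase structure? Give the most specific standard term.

Phrase 1 ends with an imperfect authentic cadence (weaker) and phrase 2 with a perfect authentic cadence (stronger): antecedent + consequent = a period.
The two phrases open with different material (a / b), so the period is contrasting.

contrasting period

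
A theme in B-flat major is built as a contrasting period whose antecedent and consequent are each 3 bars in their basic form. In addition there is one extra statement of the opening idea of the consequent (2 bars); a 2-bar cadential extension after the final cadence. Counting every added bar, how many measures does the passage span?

Basic contrasting period: 3 + 3 = 6 bars.
6 (basic form) + 2 (extra statement) + 2 (cadential extension) = 10.

10 measures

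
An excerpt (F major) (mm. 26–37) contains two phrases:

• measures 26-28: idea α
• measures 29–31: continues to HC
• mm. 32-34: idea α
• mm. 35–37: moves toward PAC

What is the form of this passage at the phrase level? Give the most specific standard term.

Phrase 1 ends with a half cadence (weaker) and phrase 2 with a perfect authentic cadence (stronger): antecedent + consequent = a period.
The two phrases open with the same material (α / α), so the period is parallel.

parallel period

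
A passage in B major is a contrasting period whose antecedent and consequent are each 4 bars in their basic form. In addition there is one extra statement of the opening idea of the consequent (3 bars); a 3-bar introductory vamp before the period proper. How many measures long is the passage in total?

Basic contrasting period: 4 + 4 = 8 bars.
8 (basic form) + 3 (extra statement) + 3 (introduction) = 14.

14 measures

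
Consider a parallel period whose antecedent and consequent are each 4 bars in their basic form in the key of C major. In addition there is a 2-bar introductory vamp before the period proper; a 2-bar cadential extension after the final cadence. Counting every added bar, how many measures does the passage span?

12 measures

Basic parallel period: 4 + 4 = 8 bars.
8 (basic form) + 2 (introduction) + 2 (cadential extension) = 12.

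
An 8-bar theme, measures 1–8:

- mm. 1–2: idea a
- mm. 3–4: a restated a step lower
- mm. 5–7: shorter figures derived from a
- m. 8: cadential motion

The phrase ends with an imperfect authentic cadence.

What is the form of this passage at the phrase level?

Basic idea (mm. 1–2) + its repetition (mm. 3–4) form the presentation; fragmentation and cadence (mm. 5-8) form the continuation — the 8-bar whole is a sentence.

sentence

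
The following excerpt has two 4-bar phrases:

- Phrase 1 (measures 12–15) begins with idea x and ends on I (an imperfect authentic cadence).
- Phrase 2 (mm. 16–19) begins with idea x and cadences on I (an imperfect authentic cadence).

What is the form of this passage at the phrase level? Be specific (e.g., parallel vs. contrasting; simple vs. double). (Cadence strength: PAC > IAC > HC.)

repeated phrase

Both phrases have the same opening (x) and the same cadence (imperfect authentic cadence): the second is a restatement, not a consequent, so this is a repeated phrase rather than a period.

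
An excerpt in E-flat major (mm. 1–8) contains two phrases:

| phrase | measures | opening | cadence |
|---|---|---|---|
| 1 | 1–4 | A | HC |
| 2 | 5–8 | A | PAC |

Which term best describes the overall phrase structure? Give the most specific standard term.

parallel period

Phrase 1 ends with a half cadence (weaker) and phrase 2 with a perfect authentic cadence (stronger): antecedent + consequent = a period.
The two phrases open with the same material (A / A), so the period is parallel.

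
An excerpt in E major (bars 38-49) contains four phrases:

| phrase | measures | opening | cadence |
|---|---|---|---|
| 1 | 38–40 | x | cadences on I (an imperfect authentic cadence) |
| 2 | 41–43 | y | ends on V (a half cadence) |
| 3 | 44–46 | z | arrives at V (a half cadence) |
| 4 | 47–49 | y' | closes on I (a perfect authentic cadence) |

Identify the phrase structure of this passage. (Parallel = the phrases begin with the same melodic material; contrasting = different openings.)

contrasting double period

Four phrases in two halves: the first half (bars 38–43) ends with a half cadence, the second (mm. 44–49) with a perfect authentic cadence — a large antecedent–consequent pair, i.e. a double period.
Phrase 3 begins with different material from phrase 1, making it contrasting.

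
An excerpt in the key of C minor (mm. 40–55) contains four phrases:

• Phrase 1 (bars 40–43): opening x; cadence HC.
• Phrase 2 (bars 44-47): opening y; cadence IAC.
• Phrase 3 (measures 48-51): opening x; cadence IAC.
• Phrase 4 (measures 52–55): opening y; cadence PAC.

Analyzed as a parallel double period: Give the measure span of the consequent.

In a double period the four phrases pair into a large antecedent (phrases 1–2, ending imperfect authentic cadence) and a large consequent (phrases 3–4, ending perfect authentic cadence). The consequent spans mm. 48–55.

measures 48–55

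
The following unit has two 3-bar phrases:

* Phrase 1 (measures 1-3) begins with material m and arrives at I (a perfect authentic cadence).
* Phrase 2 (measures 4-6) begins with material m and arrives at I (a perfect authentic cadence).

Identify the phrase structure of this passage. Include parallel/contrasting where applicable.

repeated phrase

Both phrases have the same opening (m) and the same cadence (perfect authentic cadence): the second is a restatement, not a consequent, so this is a repeated phrase rather than a period.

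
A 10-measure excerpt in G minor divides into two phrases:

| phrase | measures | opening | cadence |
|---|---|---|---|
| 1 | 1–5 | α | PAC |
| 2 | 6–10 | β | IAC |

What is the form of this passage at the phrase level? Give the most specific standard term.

phrase group

The second phrase closes with an imperfect authentic cadence, which is not stronger than the first phrase's perfect authentic cadence; without a weak→strong cadential pair there is no antecedent–consequent relationship, so this is a phrase group rather than a period.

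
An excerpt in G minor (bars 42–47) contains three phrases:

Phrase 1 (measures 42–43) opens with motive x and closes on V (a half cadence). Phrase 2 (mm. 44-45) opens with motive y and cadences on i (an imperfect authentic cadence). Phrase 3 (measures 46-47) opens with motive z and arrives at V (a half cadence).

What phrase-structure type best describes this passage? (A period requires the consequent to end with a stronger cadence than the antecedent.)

The final phrase closes with a half cadence, which is not stronger than the preceding imperfect authentic cadence; the 3 phrases lack an overall antecedent–consequent design and so form a phrase group.

phrase group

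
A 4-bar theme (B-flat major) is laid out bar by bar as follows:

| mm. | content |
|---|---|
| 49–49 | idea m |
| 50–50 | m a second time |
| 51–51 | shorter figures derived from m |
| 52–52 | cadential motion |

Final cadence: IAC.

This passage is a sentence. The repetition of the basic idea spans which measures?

measures 50–50

The presentation of a sentence is the basic idea (m. 49) plus its repetition (bar 50); the repetition of the basic idea is therefore m. 50.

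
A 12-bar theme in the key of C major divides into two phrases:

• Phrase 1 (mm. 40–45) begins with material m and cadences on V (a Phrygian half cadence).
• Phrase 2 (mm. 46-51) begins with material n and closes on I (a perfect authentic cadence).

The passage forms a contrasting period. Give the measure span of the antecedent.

The antecedent is the phrase ending with the weaker cadence (Phrygian half cadence, phrase 1) and the consequent the one ending more conclusively (perfect authentic cadence, phrase 2); the antecedent is measures 40–45.

measures 40–45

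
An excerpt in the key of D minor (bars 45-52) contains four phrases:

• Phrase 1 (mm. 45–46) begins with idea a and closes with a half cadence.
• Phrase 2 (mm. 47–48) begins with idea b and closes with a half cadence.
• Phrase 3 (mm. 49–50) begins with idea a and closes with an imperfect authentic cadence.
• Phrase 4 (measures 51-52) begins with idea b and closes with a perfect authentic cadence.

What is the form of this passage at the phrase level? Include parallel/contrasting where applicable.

Four phrases in two halves: the first half (mm. 45–48) ends with a half cadence, the second (bars 49–52) with a perfect authentic cadence — a large antecedent–consequent pair, i.e. a double period.
Phrase 3 begins with the same material as phrase 1, making it parallel.

parallel double period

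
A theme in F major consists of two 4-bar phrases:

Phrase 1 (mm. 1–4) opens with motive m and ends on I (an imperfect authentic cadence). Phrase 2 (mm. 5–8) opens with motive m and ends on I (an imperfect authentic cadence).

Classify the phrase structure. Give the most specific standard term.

repeated phrase

Both phrases have the same opening (m) and the same cadence (imperfect authentic cadence): the second is a restatement, not a consequent, so this is a repeated phrase rather than a period.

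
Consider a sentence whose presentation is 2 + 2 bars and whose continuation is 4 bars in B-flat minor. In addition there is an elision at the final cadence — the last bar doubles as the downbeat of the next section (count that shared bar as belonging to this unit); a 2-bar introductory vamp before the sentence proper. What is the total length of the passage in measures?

10 measures

Basic sentence: 2 + 2 + 4 = 8 bars.
8 (basic form) + 2 (introduction) = 10.
The elision shares a bar with the next section but does not change this unit's count.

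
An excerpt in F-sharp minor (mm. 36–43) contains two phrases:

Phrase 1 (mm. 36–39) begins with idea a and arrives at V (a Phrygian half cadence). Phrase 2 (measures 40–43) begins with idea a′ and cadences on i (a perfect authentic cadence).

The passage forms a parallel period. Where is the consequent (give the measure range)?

The antecedent is the phrase ending with the weaker cadence (Phrygian half cadence, phrase 1) and the consequent the one ending more conclusively (perfect authentic cadence, phrase 2); the consequent is mm. 40–43.

measures 40–43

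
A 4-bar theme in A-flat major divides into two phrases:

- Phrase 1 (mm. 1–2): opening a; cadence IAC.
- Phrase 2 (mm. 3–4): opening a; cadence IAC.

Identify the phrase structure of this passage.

Both phrases have the same opening (a) and the same cadence (imperfect authentic cadence): the second is a restatement, not a consequent, so this is a repeated phrase rather than a period.

repeated phrase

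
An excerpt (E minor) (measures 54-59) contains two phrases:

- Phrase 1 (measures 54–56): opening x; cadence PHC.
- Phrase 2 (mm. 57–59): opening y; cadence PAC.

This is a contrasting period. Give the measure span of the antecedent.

measures 54–56

The phrase ending with the weaker cadence (Phrygian half cadence) is the antecedent; the one ending more conclusively (perfect authentic cadence) is the consequent. The antecedent is measures 54–56.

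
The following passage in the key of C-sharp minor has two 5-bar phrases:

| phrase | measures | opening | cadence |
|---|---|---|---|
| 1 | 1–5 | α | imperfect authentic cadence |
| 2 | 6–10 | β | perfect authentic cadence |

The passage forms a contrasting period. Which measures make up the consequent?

The antecedent is the phrase ending with the weaker cadence (imperfect authentic cadence, phrase 1) and the consequent the one ending more conclusively (perfect authentic cadence, phrase 2); the consequent is measures 6-10.

measures 6–10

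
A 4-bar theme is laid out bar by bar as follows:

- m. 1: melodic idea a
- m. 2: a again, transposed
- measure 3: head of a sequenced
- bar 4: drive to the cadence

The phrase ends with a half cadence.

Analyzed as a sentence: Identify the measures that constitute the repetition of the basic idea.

measures 2–2

The presentation of a sentence is the basic idea (measure 1) plus its repetition (m. 2); the repetition of the basic idea is therefore measure 2.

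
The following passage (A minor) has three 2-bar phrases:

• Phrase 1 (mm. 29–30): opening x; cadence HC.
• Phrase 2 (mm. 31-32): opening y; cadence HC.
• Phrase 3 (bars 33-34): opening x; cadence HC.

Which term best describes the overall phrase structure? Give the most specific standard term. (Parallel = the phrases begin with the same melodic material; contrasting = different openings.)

phrase group

The final phrase closes with a half cadence, which is not stronger than the preceding half cadence; the 3 phrases lack an overall antecedent–consequent design and so form a phrase group.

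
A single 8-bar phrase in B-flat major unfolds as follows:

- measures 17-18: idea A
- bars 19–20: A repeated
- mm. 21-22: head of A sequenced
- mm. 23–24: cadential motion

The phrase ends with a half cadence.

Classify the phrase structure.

sentence

Basic idea (mm. 17–18) + its repetition (mm. 19–20) form the presentation; fragmentation and cadence (measures 21-24) form the continuation — the 8-bar whole is a sentence.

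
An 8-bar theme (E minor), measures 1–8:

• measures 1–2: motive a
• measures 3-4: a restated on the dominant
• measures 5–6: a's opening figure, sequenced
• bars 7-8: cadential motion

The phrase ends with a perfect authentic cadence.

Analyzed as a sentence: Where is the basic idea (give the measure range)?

The presentation of a sentence is the basic idea (mm. 1–2) plus its repetition (measures 3–4); the basic idea is therefore bars 1–2.

measures 1–2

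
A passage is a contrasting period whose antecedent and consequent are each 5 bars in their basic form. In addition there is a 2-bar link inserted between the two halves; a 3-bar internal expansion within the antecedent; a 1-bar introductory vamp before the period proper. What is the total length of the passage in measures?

16 measures

Basic contrasting period: 5 + 5 = 10 bars.
10 (basic form) + 2 (link) + 3 (internal expansion) + 1 (introduction) = 16.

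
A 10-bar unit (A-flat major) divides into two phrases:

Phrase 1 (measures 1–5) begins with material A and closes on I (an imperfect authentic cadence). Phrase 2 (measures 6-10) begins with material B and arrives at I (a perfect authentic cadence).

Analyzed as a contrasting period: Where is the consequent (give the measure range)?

The antecedent is the phrase ending with the weaker cadence (imperfect authentic cadence, phrase 1) and the consequent the one ending more conclusively (perfect authentic cadence, phrase 2); the consequent is bars 6–10.

measures 6–10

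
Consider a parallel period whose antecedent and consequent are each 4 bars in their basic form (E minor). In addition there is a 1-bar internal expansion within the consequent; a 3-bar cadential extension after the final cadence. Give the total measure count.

12 measures

Basic parallel period: 4 + 4 = 8 bars.
8 (basic form) + 1 (internal expansion) + 3 (cadential extension) = 12.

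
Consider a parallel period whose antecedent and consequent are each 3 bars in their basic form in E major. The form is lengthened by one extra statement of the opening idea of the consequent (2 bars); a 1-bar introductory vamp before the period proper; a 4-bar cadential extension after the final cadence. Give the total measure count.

13 measures

Basic parallel period: 3 + 3 = 6 bars.
6 (basic form) + 2 (extra statement) + 1 (introduction) + 4 (cadential extension) = 13.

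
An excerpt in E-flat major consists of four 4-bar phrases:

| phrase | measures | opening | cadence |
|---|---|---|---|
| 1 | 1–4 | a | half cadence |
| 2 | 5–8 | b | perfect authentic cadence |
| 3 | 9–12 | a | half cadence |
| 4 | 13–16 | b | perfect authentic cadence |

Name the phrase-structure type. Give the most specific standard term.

The cadence pattern HC–PAC–HC–PAC is weak–strong twice, and phrases 3–4 restate phrases 1–2: a period heard twice, not a double period (which would end weakly at phrase 2).

repeated period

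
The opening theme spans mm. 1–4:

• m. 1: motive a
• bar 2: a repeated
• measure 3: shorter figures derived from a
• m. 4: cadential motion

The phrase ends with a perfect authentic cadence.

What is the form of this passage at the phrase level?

sentence

Basic idea (m. 1) + its repetition (measure 2) form the presentation; fragmentation and cadence (mm. 3–4) form the continuation — the 4-bar whole is a sentence.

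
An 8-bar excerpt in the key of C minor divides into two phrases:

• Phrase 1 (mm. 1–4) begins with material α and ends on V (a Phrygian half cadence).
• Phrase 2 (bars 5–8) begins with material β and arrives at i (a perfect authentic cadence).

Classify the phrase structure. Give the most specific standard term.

Phrase 1 ends with a Phrygian half cadence (weaker) and phrase 2 with a perfect authentic cadence (stronger): antecedent + consequent = a period.
The two phrases open with different material (α / β), so the period is contrasting.

contrasting period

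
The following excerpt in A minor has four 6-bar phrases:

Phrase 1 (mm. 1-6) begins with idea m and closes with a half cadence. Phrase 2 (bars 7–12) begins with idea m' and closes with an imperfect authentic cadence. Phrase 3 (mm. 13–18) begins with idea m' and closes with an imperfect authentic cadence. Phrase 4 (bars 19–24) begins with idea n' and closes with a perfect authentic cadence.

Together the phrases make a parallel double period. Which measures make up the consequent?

measures 13–24

In a double period the first pair of phrases (ending imperfect authentic cadence) is the large antecedent and the second pair (ending perfect authentic cadence) is the large consequent; the consequent is measures 13–24.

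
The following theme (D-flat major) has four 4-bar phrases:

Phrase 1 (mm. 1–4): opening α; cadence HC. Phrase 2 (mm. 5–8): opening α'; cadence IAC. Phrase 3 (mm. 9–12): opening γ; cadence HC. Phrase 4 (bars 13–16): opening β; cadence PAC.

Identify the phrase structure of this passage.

Four phrases in two halves: the first half (measures 1-8) ends with an imperfect authentic cadence, the second (measures 9–16) with a perfect authentic cadence — a large antecedent–consequent pair, i.e. a double period.
Phrase 3 begins with different material from phrase 1, making it contrasting.

contrasting double period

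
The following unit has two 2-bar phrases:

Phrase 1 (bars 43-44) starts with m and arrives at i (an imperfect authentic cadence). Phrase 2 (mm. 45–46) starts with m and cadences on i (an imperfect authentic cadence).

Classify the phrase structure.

Both phrases have the same opening (m) and the same cadence (imperfect authentic cadence): the second is a restatement, not a consequent, so this is a repeated phrase rather than a period.

repeated phrase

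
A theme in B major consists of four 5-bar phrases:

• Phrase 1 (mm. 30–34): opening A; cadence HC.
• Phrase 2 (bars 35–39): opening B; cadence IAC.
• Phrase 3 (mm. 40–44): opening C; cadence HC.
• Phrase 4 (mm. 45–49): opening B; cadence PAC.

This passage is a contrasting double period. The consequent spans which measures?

In a double period the four phrases pair into a large antecedent (phrases 1–2, ending imperfect authentic cadence) and a large consequent (phrases 3–4, ending perfect authentic cadence). The consequent spans mm. 40–49.

measures 40–49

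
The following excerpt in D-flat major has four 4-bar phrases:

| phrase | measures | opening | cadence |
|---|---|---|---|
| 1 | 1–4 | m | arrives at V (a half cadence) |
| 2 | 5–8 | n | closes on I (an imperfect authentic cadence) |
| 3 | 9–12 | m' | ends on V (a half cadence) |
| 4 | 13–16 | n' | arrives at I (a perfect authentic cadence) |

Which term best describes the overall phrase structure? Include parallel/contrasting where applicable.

Four phrases in two halves: the first half (mm. 1-8) ends with an imperfect authentic cadence, the second (bars 9–16) with a perfect authentic cadence — a large antecedent–consequent pair, i.e. a double period.
Phrase 3 begins with the same material as phrase 1, making it parallel.

parallel double period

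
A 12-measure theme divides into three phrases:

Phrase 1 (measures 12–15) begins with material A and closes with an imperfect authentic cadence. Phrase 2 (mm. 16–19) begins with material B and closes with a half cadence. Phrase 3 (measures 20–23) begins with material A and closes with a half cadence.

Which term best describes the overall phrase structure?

The final phrase closes with a half cadence, which is not stronger than the preceding half cadence; the 3 phrases lack an overall antecedent–consequent design and so form a phrase group.

phrase group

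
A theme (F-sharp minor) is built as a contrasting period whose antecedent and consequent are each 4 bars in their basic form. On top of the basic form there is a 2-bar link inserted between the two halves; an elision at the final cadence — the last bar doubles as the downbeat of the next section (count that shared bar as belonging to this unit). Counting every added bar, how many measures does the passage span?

Basic contrasting period: 4 + 4 = 8 bars.
8 (basic form) + 2 (link) = 10.
The elision shares a bar with the next section but does not change this unit's count.

10 measures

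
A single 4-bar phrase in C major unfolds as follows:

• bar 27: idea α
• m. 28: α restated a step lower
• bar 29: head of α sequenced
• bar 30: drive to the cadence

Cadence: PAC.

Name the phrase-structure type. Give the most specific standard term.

sentence

Basic idea (bar 27) + its repetition (bar 28) form the presentation; fragmentation and cadence (mm. 29–30) form the continuation — the 4-bar whole is a sentence.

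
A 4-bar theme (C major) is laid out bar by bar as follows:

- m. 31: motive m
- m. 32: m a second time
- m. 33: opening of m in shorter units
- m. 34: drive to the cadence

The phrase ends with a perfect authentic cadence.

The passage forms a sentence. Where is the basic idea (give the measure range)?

The presentation of a sentence is the basic idea (measure 31) plus its repetition (bar 32); the basic idea is therefore m. 31.

measures 31–31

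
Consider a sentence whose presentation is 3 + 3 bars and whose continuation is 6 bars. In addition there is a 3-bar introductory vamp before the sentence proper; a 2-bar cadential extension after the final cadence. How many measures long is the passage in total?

Basic sentence: 3 + 3 + 6 = 12 bars.
12 (basic form) + 3 (introduction) + 2 (cadential extension) = 17.

17 measures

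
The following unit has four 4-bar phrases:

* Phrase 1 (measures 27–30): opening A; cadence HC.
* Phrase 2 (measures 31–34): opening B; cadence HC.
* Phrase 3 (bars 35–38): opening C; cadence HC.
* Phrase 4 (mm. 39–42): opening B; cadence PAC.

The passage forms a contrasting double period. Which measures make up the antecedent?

measures 27–34

In a double period the four phrases pair into a large antecedent (phrases 1–2, ending half cadence) and a large consequent (phrases 3–4, ending perfect authentic cadence). The antecedent spans measures 27–34.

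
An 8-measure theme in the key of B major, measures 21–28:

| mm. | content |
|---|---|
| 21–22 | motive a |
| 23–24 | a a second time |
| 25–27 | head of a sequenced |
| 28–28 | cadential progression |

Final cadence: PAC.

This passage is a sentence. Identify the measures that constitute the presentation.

The presentation of a sentence is the basic idea (mm. 21-22) plus its repetition (mm. 23-24); the presentation is therefore bars 21-24.

measures 21–24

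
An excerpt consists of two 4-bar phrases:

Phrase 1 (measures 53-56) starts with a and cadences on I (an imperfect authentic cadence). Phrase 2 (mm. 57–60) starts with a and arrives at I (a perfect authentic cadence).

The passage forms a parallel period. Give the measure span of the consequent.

The antecedent is the phrase ending with the weaker cadence (imperfect authentic cadence, phrase 1) and the consequent the one ending more conclusively (perfect authentic cadence, phrase 2); the consequent is mm. 57–60.

measures 57–60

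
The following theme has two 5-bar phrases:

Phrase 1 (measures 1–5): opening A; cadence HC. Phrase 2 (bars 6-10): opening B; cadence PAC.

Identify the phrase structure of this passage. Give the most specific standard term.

Phrase 1 ends with a half cadence (weaker) and phrase 2 with a perfect authentic cadence (stronger): antecedent + consequent = a period.
The two phrases open with different material (A / B), so the period is contrasting.

contrasting period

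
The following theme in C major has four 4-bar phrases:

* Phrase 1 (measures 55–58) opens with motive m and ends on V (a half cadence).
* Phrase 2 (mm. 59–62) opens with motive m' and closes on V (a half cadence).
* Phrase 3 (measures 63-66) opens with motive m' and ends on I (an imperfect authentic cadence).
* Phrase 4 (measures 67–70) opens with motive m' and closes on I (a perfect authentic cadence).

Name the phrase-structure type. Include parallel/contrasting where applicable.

parallel double period

Four phrases in two halves: the first half (measures 55–62) ends with a half cadence, the second (mm. 63–70) with a perfect authentic cadence — a large antecedent–consequent pair, i.e. a double period.
Phrase 3 begins with the same material as phrase 1, making it parallel.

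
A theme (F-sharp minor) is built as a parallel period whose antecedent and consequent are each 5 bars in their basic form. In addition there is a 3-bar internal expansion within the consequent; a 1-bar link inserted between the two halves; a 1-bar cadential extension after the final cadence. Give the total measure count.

Basic parallel period: 5 + 5 = 10 bars.
10 (basic form) + 3 (internal expansion) + 1 (link) + 1 (cadential extension) = 15.

15 measures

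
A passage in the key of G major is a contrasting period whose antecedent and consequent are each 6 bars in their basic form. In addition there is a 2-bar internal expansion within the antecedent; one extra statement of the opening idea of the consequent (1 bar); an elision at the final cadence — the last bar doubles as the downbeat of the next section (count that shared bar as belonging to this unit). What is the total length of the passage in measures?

15 measures

Basic contrasting period: 6 + 6 = 12 bars.
12 (basic form) + 2 (internal expansion) + 1 (extra statement) = 15.
The elision shares a bar with the next section but does not change this unit's count.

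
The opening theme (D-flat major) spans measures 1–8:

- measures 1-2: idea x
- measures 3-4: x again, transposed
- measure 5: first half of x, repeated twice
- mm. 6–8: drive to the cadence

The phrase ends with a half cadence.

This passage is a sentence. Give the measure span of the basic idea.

The presentation of a sentence is the basic idea (measures 1–2) plus its repetition (measures 3–4); the basic idea is therefore mm. 1-2.

measures 1–2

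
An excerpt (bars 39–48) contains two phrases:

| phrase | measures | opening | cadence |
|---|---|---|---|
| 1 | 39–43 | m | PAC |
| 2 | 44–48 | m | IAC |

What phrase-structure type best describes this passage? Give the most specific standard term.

phrase group

The second phrase closes with an imperfect authentic cadence, which is not stronger than the first phrase's perfect authentic cadence; without a weak→strong cadential pair there is no antecedent–consequent relationship, so this is a phrase group rather than a period.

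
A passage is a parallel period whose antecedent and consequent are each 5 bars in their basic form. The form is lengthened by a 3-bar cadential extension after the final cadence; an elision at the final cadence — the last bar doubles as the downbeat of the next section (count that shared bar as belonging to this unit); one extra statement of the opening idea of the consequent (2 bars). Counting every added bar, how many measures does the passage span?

15 measures

Basic parallel period: 5 + 5 = 10 bars.
10 (basic form) + 3 (cadential extension) + 2 (extra statement) = 15.
The elision shares a bar with the next section but does not change this unit's count.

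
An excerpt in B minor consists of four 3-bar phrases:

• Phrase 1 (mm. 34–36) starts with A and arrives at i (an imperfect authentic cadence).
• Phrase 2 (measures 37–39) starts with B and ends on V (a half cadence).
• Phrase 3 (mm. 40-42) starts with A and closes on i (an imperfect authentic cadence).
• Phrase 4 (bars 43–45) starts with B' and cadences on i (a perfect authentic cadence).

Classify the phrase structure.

parallel double period

Four phrases in two halves: the first half (mm. 34-39) ends with a half cadence, the second (mm. 40–45) with a perfect authentic cadence — a large antecedent–consequent pair, i.e. a double period.
Phrase 3 begins with the same material as phrase 1, making it parallel.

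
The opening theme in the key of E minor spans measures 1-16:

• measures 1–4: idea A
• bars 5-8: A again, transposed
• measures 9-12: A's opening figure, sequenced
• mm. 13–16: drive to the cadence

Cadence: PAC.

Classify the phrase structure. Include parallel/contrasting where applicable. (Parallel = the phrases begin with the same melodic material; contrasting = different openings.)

sentence

Basic idea (bars 1–4) + its repetition (measures 5-8) form the presentation; fragmentation and cadence (bars 9–16) form the continuation — the 16-bar whole is a sentence.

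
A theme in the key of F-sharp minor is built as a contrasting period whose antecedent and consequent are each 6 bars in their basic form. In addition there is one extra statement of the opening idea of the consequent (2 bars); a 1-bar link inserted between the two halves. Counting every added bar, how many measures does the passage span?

Basic contrasting period: 6 + 6 = 12 bars.
12 (basic form) + 2 (extra statement) + 1 (link) = 15.

15 measures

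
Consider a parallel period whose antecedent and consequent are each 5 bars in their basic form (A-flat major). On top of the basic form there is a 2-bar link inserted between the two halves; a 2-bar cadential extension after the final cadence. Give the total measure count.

Basic parallel period: 5 + 5 = 10 bars.
10 (basic form) + 2 (link) + 2 (cadential extension) = 14.

14 measures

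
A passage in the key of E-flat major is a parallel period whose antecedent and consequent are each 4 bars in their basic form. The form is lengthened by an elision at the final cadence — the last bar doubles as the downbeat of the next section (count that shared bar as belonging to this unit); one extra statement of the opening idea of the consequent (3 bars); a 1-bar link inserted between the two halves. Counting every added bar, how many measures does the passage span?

12 measures

Basic parallel period: 4 + 4 = 8 bars.
8 (basic form) + 3 (extra statement) + 1 (link) = 12.
The elision shares a bar with the next section but does not change this unit's count.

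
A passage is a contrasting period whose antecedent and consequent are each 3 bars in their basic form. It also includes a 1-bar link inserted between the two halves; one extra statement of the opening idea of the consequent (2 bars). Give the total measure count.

9 measures

Basic contrasting period: 3 + 3 = 6 bars.
6 (basic form) + 1 (link) + 2 (extra statement) = 9.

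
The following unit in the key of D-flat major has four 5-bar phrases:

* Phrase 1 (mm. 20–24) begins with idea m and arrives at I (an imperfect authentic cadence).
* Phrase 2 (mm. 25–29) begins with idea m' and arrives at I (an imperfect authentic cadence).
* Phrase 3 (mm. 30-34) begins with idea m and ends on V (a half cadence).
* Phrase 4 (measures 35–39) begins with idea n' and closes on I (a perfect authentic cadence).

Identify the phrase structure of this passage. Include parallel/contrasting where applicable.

Four phrases in two halves: the first half (bars 20–29) ends with an imperfect authentic cadence, the second (mm. 30–39) with a perfect authentic cadence — a large antecedent–consequent pair, i.e. a double period.
Phrase 3 begins with the same material as phrase 1, making it parallel.

parallel double period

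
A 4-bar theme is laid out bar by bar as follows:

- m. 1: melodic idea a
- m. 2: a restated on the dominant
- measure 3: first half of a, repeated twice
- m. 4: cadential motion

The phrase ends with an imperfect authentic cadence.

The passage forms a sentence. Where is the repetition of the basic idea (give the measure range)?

measures 2–2

The presentation of a sentence is the basic idea (m. 1) plus its repetition (m. 2); the repetition of the basic idea is therefore m. 2.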